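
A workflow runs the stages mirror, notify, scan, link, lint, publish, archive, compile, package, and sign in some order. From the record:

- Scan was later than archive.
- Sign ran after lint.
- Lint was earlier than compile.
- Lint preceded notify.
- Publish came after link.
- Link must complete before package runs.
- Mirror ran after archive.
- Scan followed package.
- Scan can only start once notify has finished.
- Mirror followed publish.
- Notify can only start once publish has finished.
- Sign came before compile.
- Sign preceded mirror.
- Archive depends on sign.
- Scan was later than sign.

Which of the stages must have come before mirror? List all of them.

Directly stated before mirror: archive, publish, and sign.
Link reaches mirror via link → publish → mirror.
Lint reaches mirror via lint → sign → mirror.
No chain forces scan (or any of the others) ahead of mirror.

archive, link, lint, publish, sign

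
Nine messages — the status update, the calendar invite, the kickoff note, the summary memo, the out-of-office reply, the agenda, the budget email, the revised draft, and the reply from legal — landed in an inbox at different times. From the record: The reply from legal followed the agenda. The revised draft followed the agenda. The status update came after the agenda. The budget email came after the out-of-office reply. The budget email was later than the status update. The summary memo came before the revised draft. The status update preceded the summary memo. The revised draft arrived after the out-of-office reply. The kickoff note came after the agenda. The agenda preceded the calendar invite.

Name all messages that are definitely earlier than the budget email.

the agenda, the out-of-office reply, the status update

Directly stated before the budget email: the out-of-office reply and the status update.
The agenda reaches the budget email via the agenda → the status update → the budget email.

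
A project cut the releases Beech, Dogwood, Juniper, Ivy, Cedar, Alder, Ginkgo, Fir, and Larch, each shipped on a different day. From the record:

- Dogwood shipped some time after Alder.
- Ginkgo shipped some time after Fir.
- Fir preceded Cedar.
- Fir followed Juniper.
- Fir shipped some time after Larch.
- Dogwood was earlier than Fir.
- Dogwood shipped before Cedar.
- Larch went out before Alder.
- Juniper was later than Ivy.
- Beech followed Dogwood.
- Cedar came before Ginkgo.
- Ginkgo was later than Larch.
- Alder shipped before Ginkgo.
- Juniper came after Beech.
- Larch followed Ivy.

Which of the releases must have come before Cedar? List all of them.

Directly stated before Cedar: Dogwood and Fir.
Alder reaches Cedar via Alder → Dogwood → Cedar.
Beech reaches Cedar via Beech → Juniper → Fir → Cedar.
Ivy reaches Cedar via Ivy → Larch → Fir → Cedar.
Likewise Juniper and Larch each reach Cedar by chaining the stated constraints.

Alder, Beech, Dogwood, Fir, Ivy, Juniper, Larch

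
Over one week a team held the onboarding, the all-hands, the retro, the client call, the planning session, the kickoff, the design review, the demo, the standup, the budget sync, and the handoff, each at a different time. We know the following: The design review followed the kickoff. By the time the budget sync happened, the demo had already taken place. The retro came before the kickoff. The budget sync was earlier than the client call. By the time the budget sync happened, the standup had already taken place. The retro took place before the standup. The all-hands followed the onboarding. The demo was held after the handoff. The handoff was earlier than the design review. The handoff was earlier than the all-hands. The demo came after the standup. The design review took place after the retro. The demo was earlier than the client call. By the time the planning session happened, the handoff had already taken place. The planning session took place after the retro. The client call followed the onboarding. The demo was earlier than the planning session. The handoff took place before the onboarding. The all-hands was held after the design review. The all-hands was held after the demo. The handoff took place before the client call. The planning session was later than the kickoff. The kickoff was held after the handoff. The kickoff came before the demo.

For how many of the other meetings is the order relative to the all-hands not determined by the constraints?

3

Forced before the all-hands: the demo, the design review, the handoff, the kickoff, the onboarding, the retro, and the standup.
That leaves the budget sync, the client call, and the planning session with no forced order relative to the all-hands — 3.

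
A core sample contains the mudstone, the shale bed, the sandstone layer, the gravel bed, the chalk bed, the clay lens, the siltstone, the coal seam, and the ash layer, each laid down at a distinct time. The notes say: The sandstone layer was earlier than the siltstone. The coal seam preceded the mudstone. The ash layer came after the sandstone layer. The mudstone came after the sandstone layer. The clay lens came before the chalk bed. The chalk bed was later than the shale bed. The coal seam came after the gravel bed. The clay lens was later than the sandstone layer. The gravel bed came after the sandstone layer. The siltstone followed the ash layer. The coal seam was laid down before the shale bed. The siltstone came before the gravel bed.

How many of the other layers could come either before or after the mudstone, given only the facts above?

Forced before the mudstone: the ash layer, the coal seam, the gravel bed, the sandstone layer, and the siltstone.
That leaves the chalk bed, the clay lens, and the shale bed with no forced order relative to the mudstone — 3.

3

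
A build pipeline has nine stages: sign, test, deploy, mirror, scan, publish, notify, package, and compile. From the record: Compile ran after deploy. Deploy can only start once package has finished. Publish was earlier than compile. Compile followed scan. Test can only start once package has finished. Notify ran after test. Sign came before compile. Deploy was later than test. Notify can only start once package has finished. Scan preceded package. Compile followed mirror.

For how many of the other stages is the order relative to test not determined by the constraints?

3

Forced before test: package and scan; forced after test: compile, deploy, and notify.
That leaves mirror, publish, and sign with no forced order relative to test — 3.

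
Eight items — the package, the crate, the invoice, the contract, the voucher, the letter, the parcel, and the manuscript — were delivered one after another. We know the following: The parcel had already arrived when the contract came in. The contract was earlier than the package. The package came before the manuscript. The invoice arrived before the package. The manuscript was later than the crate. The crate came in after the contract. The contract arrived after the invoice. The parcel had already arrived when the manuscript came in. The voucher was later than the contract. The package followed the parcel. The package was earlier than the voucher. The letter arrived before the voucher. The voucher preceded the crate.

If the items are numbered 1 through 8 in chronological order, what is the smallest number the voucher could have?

The contract, the invoice, the letter, the package, and the parcel must all come before the voucher — 5 forced predecessors.
Nothing else is forced ahead of the voucher, so its earliest slot is position 5 + 1 = 6.

6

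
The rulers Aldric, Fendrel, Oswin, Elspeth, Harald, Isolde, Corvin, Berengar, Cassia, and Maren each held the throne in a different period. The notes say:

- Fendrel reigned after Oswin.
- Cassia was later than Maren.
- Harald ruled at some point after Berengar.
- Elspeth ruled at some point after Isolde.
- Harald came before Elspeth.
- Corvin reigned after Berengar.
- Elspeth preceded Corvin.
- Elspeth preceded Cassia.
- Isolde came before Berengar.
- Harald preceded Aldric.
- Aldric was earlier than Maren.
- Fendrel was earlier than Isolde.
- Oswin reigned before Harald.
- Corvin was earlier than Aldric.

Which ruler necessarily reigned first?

Oswin

Oswin has a chain of constraints placing them before every other ruler, so Oswin must be first.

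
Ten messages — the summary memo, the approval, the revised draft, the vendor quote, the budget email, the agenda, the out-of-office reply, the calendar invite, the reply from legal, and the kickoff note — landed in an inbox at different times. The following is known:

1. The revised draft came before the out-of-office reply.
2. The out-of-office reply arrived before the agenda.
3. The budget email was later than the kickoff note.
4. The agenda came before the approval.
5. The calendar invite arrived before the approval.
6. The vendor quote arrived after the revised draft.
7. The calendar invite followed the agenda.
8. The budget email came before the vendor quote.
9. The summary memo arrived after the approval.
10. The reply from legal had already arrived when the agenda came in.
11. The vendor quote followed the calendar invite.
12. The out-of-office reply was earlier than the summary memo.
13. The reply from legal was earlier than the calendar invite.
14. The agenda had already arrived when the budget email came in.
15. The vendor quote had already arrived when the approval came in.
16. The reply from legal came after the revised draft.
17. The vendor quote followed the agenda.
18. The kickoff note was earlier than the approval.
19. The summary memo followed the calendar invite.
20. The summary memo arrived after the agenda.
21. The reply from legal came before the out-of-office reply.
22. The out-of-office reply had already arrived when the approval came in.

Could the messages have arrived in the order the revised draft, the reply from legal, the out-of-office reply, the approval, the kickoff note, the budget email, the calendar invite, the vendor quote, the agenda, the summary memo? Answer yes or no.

The constraints require the agenda before the approval, but in the proposed sequence the approval appears ahead of the agenda. That one violation is enough.

no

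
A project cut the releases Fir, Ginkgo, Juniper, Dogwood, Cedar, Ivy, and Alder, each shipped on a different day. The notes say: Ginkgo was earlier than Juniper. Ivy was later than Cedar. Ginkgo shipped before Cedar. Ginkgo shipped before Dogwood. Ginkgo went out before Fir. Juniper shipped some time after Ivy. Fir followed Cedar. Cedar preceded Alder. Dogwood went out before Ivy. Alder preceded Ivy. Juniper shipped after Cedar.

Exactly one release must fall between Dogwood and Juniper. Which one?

Tracing the constraints gives Dogwood → Ivy → Juniper, so Ivy sits after Dogwood and before Juniper.
No other release is forced both after Dogwood and before Juniper.

Ivy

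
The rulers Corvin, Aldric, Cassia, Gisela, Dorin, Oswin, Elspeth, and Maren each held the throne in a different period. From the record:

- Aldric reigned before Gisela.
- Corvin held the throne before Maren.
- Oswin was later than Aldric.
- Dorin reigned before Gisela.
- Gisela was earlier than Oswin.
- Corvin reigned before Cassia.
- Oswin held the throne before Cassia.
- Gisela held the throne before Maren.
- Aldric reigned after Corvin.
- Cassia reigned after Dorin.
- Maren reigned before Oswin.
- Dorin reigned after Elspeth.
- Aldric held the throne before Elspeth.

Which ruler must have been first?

Corvin has a chain of constraints placing them before every other ruler, so Corvin must be first.

Corvin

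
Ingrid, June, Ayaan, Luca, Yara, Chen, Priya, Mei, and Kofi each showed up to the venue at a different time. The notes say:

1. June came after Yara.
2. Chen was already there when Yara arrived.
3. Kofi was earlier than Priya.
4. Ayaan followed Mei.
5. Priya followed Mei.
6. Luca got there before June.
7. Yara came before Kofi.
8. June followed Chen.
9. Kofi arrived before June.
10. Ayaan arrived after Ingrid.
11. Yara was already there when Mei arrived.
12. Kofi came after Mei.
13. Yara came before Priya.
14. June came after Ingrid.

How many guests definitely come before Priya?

4

Directly stated before Priya: Kofi, Mei, and Yara.
Chen reaches Priya via Chen → Yara → Priya.
That's Chen, Kofi, Mei, and Yara — 4 in all.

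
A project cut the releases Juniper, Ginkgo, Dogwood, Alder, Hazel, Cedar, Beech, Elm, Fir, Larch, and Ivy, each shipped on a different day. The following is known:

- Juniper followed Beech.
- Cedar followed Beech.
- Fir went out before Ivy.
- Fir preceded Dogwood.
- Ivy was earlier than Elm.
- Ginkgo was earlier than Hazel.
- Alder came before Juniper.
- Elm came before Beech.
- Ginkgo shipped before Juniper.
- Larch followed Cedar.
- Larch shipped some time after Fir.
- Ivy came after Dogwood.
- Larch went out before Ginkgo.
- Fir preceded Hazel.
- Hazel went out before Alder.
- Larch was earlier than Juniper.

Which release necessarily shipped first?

Fir

Fir has a chain of constraints placing it before every other release, so Fir must be first.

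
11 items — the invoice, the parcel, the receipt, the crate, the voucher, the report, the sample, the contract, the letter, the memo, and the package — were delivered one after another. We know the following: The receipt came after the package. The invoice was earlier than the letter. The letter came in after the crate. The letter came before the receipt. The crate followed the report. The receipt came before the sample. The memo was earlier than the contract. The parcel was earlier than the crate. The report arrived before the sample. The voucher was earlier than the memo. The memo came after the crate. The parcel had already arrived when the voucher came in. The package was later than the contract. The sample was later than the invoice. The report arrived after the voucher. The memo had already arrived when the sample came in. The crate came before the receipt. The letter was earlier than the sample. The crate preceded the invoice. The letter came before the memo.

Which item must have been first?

the parcel

The parcel has a chain of constraints placing it before every other item, so the parcel must be first.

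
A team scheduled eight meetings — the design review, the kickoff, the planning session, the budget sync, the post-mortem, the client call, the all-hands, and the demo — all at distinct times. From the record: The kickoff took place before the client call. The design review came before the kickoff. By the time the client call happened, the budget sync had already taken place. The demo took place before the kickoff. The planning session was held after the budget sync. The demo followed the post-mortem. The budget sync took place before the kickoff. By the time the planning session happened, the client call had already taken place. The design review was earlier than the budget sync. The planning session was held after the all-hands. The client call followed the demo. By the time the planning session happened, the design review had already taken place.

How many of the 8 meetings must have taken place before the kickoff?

4

Directly stated before the kickoff: the budget sync, the demo, and the design review.
The post-mortem reaches the kickoff via the post-mortem → the demo → the kickoff.
That's the budget sync, the demo, the design review, and the post-mortem — 4 in all.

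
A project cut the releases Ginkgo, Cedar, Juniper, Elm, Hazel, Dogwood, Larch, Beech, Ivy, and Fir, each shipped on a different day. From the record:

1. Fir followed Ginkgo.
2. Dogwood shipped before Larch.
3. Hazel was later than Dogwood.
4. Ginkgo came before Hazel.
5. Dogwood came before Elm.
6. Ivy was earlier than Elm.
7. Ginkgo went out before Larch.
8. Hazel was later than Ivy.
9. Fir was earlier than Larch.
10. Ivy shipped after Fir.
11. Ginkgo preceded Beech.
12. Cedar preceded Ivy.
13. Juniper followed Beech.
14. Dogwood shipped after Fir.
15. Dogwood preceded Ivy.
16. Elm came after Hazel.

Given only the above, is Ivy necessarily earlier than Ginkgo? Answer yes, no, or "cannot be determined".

Tracing the constraints gives Ginkgo → Fir → Ivy, so Ginkgo must come before Ivy.
That means Ivy cannot be before Ginkgo.

no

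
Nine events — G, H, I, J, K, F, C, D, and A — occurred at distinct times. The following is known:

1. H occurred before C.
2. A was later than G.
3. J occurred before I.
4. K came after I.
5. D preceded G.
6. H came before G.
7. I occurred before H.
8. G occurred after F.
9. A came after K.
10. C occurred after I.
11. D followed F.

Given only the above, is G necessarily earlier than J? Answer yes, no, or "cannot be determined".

Tracing the constraints gives J → I → H → G, so J must come before G.
That means G cannot be before J.

no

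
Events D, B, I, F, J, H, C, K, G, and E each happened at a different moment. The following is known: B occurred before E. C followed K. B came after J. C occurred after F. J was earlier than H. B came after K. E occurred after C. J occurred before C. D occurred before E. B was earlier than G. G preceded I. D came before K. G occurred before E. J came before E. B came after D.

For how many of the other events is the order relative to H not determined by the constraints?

8

Forced before H: J.
That leaves B, C, D, E, F, G, I, and K with no forced order relative to H — 8.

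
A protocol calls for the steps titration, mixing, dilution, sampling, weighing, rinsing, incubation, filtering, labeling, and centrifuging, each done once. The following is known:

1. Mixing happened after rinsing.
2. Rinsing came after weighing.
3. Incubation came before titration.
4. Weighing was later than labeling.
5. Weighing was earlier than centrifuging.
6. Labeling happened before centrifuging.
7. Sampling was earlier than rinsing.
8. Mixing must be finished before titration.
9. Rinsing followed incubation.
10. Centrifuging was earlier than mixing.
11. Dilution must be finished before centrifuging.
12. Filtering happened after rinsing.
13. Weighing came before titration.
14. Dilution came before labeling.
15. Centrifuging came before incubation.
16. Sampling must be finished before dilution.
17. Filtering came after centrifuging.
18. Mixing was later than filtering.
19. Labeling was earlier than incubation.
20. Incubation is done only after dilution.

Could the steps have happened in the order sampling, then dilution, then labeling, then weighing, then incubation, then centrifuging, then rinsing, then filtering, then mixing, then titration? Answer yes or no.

The constraints require centrifuging before incubation, but in the proposed sequence incubation appears ahead of centrifuging. That one violation is enough.

no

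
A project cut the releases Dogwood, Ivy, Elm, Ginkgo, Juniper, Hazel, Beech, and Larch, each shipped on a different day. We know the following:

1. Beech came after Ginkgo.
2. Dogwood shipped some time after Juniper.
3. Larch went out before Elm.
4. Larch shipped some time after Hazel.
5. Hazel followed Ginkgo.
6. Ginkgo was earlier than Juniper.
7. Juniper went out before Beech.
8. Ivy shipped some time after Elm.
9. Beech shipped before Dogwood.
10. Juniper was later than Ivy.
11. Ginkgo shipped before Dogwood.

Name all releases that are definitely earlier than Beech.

Directly stated before Beech: Ginkgo and Juniper.
Elm reaches Beech via Elm → Ivy → Juniper → Beech.
Hazel reaches Beech via Hazel → Larch → Elm → Ivy → Juniper → Beech.
Ivy reaches Beech via Ivy → Juniper → Beech.
Likewise Larch reaches Beech by chaining the stated constraints.
No chain forces Dogwood ahead of Beech.

Elm, Ginkgo, Hazel, Ivy, Juniper, Larch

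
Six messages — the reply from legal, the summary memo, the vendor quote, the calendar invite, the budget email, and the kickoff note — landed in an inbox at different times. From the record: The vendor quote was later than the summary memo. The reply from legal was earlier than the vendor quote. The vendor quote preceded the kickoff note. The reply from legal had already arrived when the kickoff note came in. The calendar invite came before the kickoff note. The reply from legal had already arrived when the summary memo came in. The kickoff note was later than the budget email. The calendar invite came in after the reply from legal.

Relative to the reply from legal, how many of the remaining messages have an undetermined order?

Forced after the reply from legal: the calendar invite, the kickoff note, the summary memo, and the vendor quote.
That leaves the budget email with no forced order relative to the reply from legal — 1.

1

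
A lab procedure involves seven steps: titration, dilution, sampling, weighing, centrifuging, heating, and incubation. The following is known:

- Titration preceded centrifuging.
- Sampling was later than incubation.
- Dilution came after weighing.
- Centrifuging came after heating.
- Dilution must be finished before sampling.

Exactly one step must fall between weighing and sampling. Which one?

dilution

Tracing the constraints gives weighing → dilution → sampling, so dilution sits after weighing and before sampling.
No other step is forced both after weighing and before sampling.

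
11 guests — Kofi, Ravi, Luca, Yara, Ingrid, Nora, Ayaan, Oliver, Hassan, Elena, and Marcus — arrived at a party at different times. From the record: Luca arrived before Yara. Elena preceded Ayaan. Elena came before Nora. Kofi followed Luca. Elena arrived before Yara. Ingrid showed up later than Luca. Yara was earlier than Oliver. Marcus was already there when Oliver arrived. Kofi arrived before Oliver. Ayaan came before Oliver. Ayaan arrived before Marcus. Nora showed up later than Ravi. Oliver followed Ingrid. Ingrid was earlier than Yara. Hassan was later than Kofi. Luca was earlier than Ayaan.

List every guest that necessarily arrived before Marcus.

Directly stated before Marcus: Ayaan.
Elena reaches Marcus via Elena → Ayaan → Marcus.
Luca reaches Marcus via Luca → Ayaan → Marcus.
No chain forces Hassan (or any of the others) ahead of Marcus.

Ayaan, Elena, Luca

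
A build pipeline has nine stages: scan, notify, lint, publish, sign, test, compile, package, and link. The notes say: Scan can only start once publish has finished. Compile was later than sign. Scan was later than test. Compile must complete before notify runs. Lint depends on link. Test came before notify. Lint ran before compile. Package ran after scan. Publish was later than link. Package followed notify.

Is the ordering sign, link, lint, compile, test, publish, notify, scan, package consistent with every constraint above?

yes

Check each stated constraint against the proposed order — e.g. sign is ahead of compile; link is ahead of publish. Every pair is in the required order; nothing is violated.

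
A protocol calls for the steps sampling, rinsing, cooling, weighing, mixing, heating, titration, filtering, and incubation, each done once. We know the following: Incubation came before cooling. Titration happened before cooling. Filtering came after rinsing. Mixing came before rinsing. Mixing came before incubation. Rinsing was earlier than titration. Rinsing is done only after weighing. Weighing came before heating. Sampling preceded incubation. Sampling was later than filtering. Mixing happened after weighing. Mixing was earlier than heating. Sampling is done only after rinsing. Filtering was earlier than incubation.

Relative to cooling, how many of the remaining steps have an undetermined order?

1

Forced before cooling: filtering, incubation, mixing, rinsing, sampling, titration, and weighing.
That leaves heating with no forced order relative to cooling — 1.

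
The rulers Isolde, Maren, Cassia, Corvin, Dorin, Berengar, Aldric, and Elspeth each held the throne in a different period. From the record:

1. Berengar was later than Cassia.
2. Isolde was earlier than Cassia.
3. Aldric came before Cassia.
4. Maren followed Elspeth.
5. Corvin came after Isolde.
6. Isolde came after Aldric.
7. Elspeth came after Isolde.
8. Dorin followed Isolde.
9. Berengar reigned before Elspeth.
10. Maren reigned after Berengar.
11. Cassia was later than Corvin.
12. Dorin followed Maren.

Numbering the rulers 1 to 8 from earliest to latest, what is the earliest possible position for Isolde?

Aldric must come before Isolde — 1 forced predecessor.
Nothing else is forced ahead of Isolde, so their earliest slot is position 1 + 1 = 2.

2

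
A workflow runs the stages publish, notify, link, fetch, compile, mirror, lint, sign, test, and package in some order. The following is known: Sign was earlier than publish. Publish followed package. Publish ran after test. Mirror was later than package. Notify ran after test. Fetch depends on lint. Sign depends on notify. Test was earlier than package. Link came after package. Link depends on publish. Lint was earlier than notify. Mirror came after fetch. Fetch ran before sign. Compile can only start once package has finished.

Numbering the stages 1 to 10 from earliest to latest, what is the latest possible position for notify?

Notify must come before link, publish, and sign — 3 stages forced after it.
Everything else can be placed before notify in some valid order, so notify can sit as late as position 10 − 3 = 7.

7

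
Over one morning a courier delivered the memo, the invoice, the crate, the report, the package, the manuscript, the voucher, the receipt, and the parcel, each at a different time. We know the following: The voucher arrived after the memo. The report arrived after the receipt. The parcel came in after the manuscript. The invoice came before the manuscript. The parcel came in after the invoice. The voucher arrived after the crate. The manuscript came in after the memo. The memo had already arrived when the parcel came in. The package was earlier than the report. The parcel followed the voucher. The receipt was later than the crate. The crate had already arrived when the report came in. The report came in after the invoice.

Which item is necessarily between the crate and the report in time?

Tracing the constraints gives the crate → the receipt → the report, so the receipt sits after the crate and before the report.
No other item is forced both after the crate and before the report.

the receipt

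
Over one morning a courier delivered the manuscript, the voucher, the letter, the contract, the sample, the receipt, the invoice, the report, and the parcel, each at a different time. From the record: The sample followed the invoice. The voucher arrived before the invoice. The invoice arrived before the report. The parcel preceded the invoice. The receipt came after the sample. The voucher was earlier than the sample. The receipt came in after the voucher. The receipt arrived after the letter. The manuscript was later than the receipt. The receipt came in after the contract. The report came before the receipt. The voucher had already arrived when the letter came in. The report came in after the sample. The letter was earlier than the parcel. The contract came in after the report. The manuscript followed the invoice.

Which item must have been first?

The voucher has a chain of constraints placing it before every other item, so the voucher must be first.

the voucher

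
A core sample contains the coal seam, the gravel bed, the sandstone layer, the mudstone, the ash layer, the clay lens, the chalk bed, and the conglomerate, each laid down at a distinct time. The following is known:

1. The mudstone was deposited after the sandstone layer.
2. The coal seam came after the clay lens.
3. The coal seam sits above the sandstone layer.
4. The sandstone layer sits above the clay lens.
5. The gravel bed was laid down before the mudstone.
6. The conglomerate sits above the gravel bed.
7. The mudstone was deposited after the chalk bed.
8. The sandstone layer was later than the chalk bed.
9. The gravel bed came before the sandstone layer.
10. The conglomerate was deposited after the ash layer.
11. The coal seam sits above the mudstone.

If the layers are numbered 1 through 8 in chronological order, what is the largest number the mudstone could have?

The mudstone must come before the coal seam — 1 layer forced after it.
Everything else can be placed before the mudstone in some valid order, so the mudstone can sit as late as position 8 − 1 = 7.

7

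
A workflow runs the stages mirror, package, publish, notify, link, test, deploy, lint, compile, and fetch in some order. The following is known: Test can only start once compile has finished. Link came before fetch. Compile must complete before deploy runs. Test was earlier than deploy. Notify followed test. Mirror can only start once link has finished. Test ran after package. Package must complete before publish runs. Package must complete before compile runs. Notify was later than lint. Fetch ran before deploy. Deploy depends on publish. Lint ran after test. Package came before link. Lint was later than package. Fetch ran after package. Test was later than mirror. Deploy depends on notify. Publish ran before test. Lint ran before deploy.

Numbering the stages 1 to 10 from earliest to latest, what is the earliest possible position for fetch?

3

Link and package must both come before fetch — 2 forced predecessors.
Nothing else is forced ahead of fetch, so its earliest slot is position 2 + 1 = 3.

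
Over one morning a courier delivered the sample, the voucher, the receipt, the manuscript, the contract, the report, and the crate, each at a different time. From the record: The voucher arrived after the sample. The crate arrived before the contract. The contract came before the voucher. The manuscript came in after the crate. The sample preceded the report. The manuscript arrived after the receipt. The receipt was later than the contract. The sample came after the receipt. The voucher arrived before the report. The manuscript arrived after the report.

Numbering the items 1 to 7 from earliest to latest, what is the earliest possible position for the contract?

2

The crate must come before the contract — 1 forced predecessor.
Nothing else is forced ahead of the contract, so its earliest slot is position 1 + 1 = 2.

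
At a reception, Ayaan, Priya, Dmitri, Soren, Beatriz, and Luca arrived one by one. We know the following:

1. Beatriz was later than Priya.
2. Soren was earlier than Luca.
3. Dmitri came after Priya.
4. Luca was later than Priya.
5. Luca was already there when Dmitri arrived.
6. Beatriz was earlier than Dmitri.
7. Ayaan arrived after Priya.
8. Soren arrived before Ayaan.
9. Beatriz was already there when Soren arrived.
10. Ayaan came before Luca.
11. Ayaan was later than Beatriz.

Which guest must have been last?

Every other guest has a chain of constraints placing them before Dmitri, so Dmitri is last.

Dmitri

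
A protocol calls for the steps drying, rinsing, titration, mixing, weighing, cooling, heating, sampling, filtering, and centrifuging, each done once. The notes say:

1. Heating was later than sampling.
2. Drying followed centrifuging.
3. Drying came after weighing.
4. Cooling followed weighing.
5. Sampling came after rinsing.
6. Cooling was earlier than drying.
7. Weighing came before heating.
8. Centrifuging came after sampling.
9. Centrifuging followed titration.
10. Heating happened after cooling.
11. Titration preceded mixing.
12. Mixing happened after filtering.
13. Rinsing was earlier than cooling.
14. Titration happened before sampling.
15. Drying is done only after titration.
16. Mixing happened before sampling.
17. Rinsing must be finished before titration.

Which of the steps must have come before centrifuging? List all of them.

filtering, mixing, rinsing, sampling, titration

Directly stated before centrifuging: sampling and titration.
Filtering reaches centrifuging via filtering → mixing → sampling → centrifuging.
Mixing reaches centrifuging via mixing → sampling → centrifuging.
Rinsing reaches centrifuging via rinsing → sampling → centrifuging.
No chain forces heating (or any of the others) ahead of centrifuging.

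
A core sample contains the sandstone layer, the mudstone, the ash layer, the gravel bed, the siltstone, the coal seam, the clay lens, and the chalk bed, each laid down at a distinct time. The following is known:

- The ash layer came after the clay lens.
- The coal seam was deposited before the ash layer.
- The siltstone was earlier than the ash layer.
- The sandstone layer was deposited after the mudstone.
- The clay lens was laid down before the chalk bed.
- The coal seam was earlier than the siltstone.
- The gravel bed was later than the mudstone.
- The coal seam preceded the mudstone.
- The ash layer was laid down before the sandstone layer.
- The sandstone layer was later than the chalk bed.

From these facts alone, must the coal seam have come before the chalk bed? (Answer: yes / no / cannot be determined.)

cannot be determined

No chain of stated constraints runs from the coal seam to the chalk bed, and none runs from the chalk bed to the coal seam either.
So the relative order of the coal seam and the chalk bed is not fixed by the given facts.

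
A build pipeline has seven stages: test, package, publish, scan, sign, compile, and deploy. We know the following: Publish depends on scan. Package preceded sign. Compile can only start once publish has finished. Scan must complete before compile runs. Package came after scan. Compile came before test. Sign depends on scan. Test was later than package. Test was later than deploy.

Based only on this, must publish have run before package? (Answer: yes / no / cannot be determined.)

cannot be determined

No chain of stated constraints runs from publish to package, and none runs from package to publish either.
So the relative order of publish and package is not fixed by the given facts.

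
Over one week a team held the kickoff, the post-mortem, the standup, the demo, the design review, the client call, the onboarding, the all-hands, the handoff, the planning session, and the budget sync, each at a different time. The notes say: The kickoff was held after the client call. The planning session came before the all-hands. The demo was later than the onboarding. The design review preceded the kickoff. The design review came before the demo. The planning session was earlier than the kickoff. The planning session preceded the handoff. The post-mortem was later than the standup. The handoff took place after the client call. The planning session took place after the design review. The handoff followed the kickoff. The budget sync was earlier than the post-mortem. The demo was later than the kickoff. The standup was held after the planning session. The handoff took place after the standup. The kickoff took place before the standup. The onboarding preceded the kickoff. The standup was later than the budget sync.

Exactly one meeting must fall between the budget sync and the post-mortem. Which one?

Tracing the constraints gives the budget sync → the standup → the post-mortem, so the standup sits after the budget sync and before the post-mortem.
No other meeting is forced both after the budget sync and before the post-mortem.

the standup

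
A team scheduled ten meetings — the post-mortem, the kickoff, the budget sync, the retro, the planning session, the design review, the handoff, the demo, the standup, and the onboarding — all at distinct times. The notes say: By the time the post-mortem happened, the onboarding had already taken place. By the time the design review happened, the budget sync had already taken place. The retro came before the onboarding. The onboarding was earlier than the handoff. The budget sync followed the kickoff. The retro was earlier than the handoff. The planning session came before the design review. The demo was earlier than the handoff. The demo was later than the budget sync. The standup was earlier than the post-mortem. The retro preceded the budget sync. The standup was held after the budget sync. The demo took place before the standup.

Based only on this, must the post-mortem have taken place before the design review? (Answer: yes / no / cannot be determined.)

cannot be determined

No chain of stated constraints runs from the post-mortem to the design review, and none runs from the design review to the post-mortem either.
So the relative order of the post-mortem and the design review is not fixed by the given facts.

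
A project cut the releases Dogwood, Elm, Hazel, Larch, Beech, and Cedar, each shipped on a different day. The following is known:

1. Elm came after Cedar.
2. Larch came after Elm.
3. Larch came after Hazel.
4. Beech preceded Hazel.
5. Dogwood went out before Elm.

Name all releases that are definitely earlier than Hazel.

Beech

Directly stated before Hazel: Beech.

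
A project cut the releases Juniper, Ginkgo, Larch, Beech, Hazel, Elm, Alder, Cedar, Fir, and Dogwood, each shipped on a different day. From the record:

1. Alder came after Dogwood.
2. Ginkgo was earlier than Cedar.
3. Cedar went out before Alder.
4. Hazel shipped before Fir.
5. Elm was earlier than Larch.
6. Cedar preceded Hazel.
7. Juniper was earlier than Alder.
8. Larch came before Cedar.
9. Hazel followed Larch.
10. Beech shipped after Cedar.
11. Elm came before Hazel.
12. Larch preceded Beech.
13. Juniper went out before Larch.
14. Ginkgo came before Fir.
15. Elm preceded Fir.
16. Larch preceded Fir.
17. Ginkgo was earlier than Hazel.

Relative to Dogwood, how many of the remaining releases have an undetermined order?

8

Forced after Dogwood: Alder.
That leaves Beech, Cedar, Elm, Fir, Ginkgo, Hazel, Juniper, and Larch with no forced order relative to Dogwood — 8.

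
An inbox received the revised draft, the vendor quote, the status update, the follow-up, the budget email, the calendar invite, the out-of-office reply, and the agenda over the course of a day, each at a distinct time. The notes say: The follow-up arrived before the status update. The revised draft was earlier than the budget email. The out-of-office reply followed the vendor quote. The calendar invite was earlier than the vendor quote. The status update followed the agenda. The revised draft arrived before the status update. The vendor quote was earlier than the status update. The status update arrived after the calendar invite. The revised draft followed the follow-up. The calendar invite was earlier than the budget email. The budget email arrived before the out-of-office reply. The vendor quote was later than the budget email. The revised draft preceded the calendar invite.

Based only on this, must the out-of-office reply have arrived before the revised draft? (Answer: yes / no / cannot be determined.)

Tracing the constraints gives the revised draft → the budget email → the out-of-office reply, so the revised draft must come before the out-of-office reply.
That means the out-of-office reply cannot be before the revised draft.

no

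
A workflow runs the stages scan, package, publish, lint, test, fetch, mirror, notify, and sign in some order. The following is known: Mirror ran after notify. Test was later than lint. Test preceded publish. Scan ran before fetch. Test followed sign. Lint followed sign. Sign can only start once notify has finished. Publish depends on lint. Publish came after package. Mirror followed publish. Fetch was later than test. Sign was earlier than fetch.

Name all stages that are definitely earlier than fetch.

lint, notify, scan, sign, test

Directly stated before fetch: scan, sign, and test.
Lint reaches fetch via lint → test → fetch.
Notify reaches fetch via notify → sign → fetch.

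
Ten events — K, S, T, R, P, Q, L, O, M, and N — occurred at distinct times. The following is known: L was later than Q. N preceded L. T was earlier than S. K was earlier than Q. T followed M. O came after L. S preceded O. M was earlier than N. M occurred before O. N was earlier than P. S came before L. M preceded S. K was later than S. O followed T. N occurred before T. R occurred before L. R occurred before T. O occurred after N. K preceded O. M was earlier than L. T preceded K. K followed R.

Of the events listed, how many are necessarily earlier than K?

5

Directly stated before K: R, S, and T.
M reaches K via M → S → K.
N reaches K via N → T → K.
No chain forces Q (or any of the others) ahead of K.
That's M, N, R, S, and T — 5 in all.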